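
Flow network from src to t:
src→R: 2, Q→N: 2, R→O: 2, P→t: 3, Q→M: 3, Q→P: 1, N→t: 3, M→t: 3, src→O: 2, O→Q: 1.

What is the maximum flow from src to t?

1

Augment src→O→Q→N→t: bottleneck 1. Total 1.
No augmenting path remains in the residual graph.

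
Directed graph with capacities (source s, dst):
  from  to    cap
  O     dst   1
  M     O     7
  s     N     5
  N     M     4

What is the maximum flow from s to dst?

Augment s→N→M→O→dst: bottleneck 1. Total 1.
No augmenting path remains in the residual graph.

1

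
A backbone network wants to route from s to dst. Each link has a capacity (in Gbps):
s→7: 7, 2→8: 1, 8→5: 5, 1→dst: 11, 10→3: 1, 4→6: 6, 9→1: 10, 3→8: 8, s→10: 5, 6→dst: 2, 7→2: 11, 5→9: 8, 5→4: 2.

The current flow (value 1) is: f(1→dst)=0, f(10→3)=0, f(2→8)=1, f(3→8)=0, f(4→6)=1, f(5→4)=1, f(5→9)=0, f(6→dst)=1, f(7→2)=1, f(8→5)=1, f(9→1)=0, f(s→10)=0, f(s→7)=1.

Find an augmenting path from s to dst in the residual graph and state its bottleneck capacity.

Residual along s→10→3→8→5→4→6→dst: s→10: 5, 10→3: 1, 3→8: 8, 8→5: 4, 5→4: 1, 4→6: 5, 6→dst: 1.
Bottleneck = min = 1.

s→10→3→8→5→4→6→dst, bottleneck 1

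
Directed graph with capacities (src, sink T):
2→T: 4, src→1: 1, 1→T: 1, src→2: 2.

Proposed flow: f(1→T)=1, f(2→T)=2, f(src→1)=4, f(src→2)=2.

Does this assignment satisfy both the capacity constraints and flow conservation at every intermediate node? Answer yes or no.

No

Capacity violated on src→1: flow 4 > capacity 1.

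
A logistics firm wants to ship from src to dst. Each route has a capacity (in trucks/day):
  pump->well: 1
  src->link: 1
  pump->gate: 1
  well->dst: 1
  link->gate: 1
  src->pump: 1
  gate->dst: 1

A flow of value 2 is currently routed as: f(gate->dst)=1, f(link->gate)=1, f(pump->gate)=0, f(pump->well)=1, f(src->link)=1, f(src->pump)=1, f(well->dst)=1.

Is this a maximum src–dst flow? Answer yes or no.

Yes

Residual reachable from src: {src}; dst is not reachable.
Saturated cut: src->link, src->pump with total capacity 2 = current flow value. Flow is maximum.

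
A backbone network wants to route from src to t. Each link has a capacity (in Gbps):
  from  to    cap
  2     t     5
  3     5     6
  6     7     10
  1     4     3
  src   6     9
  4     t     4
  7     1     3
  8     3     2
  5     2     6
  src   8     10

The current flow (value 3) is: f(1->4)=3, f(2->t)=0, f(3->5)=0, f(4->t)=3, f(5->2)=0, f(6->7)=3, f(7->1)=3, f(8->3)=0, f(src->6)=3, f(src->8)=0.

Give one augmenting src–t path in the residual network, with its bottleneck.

src->8->3->5->2->t, bottleneck 2

Residual along src->8->3->5->2->t: src->8: 10, 8->3: 2, 3->5: 6, 5->2: 6, 2->t: 5.
Bottleneck = min = 2.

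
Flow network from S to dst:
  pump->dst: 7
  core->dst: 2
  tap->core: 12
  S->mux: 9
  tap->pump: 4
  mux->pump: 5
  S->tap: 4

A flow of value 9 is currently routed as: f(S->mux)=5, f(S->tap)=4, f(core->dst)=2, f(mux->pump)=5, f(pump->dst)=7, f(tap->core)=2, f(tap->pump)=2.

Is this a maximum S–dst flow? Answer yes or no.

Yes

Residual reachable from S: {S, mux}; dst is not reachable.
Saturated cut: S->tap, mux->pump with total capacity 9 = current flow value. Flow is maximum.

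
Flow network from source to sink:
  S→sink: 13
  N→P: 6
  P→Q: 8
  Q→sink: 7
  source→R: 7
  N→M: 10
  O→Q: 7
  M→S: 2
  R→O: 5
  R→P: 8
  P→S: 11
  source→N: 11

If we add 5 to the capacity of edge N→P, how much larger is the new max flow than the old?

3

Original max flow = 15.
After raising cap(N→P), augmenting paths through that edge carry 3 more units.
New max flow = 18. Increase = 3.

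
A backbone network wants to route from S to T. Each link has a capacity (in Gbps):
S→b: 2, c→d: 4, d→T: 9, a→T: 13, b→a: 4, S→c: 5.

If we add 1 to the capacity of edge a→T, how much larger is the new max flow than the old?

Original max flow = 6.
Edge a→T does not cross the min cut (source side {S, c}), so extra capacity there cannot help.
New max flow = 6. Increase = 0.

0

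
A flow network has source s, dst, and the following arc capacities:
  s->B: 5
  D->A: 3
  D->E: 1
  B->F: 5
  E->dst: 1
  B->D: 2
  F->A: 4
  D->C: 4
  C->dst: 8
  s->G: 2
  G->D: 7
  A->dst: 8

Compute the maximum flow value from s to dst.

Augment s->G->D->E->dst: bottleneck 1. Total 1.
Augment s->G->D->C->dst: bottleneck 1. Total 2.
Augment s->B->D->C->dst: bottleneck 2. Total 4.
Augment s->B->F->A->dst: bottleneck 3. Total 7.
No augmenting path remains in the residual graph.

7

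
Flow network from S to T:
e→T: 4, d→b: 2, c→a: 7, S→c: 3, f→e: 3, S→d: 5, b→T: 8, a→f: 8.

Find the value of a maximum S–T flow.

Augment S→d→b→T: bottleneck 2. Total 2.
Augment S→c→a→f→e→T: bottleneck 3. Total 5.
No augmenting path remains in the residual graph.

5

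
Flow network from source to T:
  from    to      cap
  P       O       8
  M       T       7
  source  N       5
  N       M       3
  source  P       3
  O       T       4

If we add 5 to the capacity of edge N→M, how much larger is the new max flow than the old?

Original max flow = 6.
After raising cap(N→M), augmenting paths through that edge carry 2 more units.
New max flow = 8. Increase = 2.

2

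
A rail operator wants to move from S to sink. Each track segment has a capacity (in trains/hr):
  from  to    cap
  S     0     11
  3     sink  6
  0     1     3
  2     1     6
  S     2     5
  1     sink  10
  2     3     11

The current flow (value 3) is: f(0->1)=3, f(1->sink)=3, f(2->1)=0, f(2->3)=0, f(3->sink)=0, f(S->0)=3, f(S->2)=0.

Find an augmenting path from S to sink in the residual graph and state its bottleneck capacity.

Residual along S->2->1->sink: S->2: 5, 2->1: 6, 1->sink: 7.
Bottleneck = min = 5.

S->2->1->sink, bottleneck 5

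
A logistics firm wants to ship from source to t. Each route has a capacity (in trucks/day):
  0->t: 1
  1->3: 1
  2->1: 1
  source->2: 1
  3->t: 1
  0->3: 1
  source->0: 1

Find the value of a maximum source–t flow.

Augment source->0->t: bottleneck 1. Total 1.
Augment source->2->1->3->t: bottleneck 1. Total 2.
No augmenting path remains in the residual graph.

2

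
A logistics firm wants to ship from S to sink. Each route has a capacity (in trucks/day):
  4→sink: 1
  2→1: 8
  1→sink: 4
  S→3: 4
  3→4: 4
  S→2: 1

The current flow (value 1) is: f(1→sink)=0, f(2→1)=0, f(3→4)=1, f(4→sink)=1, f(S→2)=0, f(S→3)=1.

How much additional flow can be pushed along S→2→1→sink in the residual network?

Residual capacities along the path: S→2: 1, 2→1: 8, 1→sink: 4.
Minimum is 1.

1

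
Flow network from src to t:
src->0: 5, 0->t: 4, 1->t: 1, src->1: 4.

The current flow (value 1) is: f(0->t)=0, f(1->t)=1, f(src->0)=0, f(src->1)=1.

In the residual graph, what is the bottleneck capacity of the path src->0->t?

4

Residual capacities along the path: src->0: 5, 0->t: 4.
Minimum is 4.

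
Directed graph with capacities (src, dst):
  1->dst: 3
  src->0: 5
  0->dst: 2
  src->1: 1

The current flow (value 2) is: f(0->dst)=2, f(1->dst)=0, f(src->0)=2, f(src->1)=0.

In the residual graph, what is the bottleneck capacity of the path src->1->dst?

1

Residual capacities along the path: src->1: 1, 1->dst: 3.
Minimum is 1.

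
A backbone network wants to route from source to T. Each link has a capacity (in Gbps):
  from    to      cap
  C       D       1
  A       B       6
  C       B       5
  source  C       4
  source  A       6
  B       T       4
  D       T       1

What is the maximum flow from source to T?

5

Augment source→C→D→T: bottleneck 1. Total 1.
Augment source→C→B→T: bottleneck 3. Total 4.
Augment source→A→B→T: bottleneck 1. Total 5.
No augmenting path remains in the residual graph.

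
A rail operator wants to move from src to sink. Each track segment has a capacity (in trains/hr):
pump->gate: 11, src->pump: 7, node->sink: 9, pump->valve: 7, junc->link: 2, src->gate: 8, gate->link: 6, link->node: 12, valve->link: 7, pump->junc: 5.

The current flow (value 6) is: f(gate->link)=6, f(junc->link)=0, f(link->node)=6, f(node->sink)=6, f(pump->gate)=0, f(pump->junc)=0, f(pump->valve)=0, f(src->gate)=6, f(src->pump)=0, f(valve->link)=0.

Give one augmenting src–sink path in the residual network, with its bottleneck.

Residual along src->pump->junc->link->node->sink: src->pump: 7, pump->junc: 5, junc->link: 2, link->node: 6, node->sink: 3.
Bottleneck = min = 2.

src->pump->junc->link->node->sink, bottleneck 2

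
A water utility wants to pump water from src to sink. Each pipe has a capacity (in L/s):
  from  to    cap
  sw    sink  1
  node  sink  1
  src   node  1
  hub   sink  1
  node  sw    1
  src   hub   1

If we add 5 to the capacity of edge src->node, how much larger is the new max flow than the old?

1

Original max flow = 2.
After raising cap(src->node), augmenting paths through that edge carry 1 more unit.
New max flow = 3. Increase = 1.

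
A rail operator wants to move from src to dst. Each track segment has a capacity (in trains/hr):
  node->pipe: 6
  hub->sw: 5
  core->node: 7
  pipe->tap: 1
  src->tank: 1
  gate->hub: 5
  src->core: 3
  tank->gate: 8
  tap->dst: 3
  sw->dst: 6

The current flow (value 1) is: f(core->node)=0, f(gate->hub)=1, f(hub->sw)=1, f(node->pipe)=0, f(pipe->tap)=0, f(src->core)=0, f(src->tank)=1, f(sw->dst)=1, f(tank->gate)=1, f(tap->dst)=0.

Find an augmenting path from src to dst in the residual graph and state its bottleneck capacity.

src->core->node->pipe->tap->dst, bottleneck 1

Residual along src->core->node->pipe->tap->dst: src->core: 3, core->node: 7, node->pipe: 6, pipe->tap: 1, tap->dst: 3.
Bottleneck = min = 1.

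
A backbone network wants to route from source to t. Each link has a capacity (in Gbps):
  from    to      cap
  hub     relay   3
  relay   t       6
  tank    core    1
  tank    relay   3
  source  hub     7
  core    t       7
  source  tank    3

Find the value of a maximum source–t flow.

Augment source→tank→core→t: bottleneck 1. Total 1.
Augment source→tank→relay→t: bottleneck 2. Total 3.
Augment source→hub→relay→t: bottleneck 3. Total 6.
No augmenting path remains in the residual graph.

6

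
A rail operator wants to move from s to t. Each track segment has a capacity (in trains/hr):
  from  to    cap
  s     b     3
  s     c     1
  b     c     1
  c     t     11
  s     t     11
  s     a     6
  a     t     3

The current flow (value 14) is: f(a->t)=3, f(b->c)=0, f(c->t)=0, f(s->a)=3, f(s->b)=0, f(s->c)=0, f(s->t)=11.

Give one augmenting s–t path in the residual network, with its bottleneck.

s->c->t, bottleneck 1

Residual along s->c->t: s->c: 1, c->t: 11.
Bottleneck = min = 1.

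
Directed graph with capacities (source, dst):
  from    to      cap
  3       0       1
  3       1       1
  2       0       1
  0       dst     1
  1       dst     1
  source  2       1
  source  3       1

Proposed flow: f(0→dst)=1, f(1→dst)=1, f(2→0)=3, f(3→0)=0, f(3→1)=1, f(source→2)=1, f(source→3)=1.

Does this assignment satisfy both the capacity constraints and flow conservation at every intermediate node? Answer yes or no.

No

Capacity violated on 2→0: flow 3 > capacity 1.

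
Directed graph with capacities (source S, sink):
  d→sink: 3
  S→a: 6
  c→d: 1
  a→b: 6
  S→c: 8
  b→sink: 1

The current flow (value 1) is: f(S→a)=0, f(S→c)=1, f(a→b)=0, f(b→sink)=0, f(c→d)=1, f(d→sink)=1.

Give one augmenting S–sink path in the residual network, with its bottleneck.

S→a→b→sink, bottleneck 1

Residual along S→a→b→sink: S→a: 6, a→b: 6, b→sink: 1.
Bottleneck = min = 1.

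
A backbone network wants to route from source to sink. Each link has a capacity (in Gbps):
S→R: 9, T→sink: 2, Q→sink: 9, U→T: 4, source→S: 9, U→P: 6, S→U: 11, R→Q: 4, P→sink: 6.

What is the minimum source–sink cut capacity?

Max flow = 9 (via 3 augmenting paths).
In the residual at optimum, the set reachable from source is {source}.
Cut edges: source→S (cap 9). Sum = 9.

9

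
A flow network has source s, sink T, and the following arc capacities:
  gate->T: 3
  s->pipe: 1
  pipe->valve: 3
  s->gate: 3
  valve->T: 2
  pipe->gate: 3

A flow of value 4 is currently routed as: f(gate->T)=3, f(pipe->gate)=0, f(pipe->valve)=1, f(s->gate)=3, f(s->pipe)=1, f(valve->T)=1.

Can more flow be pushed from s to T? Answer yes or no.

Residual reachable from s: {s}; T is not reachable.
Saturated cut: s->pipe, s->gate with total capacity 4 = current flow value. Flow is maximum.

No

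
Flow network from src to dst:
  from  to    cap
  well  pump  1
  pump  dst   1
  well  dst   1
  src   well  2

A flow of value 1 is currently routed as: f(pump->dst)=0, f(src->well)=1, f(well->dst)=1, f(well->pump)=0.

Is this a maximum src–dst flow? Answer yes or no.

No

Residual path src->well->pump->dst has bottleneck 1 > 0.
Pushing 1 along it raises the flow to 2, so the given flow is not maximum.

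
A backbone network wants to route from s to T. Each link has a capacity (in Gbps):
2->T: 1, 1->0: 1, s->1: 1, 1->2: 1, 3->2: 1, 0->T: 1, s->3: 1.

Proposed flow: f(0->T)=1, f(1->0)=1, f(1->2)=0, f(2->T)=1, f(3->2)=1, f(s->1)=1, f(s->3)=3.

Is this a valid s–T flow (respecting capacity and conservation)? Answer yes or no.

No

Capacity violated on s->3: flow 3 > capacity 1.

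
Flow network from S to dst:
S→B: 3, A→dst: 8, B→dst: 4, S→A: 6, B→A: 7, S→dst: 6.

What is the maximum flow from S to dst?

Augment S→dst: bottleneck 6. Total 6.
Augment S→B→dst: bottleneck 3. Total 9.
Augment S→A→dst: bottleneck 6. Total 15.
No augmenting path remains in the residual graph.

15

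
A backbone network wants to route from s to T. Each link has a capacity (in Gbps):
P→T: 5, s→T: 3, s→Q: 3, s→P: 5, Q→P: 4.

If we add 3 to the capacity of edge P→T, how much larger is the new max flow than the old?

Original max flow = 8.
After raising cap(P→T), augmenting paths through that edge carry 3 more units.
New max flow = 11. Increase = 3.

3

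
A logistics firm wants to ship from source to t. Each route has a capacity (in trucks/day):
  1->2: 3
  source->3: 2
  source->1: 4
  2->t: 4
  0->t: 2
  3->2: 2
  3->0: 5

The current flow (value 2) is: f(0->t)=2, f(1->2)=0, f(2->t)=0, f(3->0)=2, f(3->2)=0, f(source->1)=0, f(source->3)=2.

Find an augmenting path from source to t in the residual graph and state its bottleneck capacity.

Residual along source->1->2->t: source->1: 4, 1->2: 3, 2->t: 4.
Bottleneck = min = 3.

source->1->2->t, bottleneck 3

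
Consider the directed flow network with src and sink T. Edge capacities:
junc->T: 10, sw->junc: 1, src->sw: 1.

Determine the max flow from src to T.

Augment src->sw->junc->T: bottleneck 1. Total 1.
No augmenting path remains in the residual graph.

1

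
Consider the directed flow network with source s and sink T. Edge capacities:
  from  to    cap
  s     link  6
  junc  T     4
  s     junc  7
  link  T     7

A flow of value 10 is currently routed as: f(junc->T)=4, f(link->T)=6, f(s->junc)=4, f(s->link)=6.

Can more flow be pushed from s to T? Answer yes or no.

Residual reachable from s: {junc, s}; T is not reachable.
Saturated cut: s->link, junc->T with total capacity 10 = current flow value. Flow is maximum.

No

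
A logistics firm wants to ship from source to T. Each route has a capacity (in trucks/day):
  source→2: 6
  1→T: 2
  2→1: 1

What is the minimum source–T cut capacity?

1

Max flow = 1 (via 1 augmenting path).
In the residual at optimum, the set reachable from source is {2, source}.
Cut edges: 2→1 (cap 1). Sum = 1.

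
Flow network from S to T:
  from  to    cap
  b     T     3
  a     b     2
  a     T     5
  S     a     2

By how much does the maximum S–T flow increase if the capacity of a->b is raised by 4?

0

Original max flow = 2.
Edge a->b does not cross the min cut (source side {S}), so extra capacity there cannot help.
New max flow = 2. Increase = 0.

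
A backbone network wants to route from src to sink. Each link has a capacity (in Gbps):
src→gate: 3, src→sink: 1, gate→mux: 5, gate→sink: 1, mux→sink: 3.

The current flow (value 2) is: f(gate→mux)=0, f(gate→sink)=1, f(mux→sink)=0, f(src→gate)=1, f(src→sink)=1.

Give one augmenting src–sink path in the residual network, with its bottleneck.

src→gate→mux→sink, bottleneck 2

Residual along src→gate→mux→sink: src→gate: 2, gate→mux: 5, mux→sink: 3.
Bottleneck = min = 2.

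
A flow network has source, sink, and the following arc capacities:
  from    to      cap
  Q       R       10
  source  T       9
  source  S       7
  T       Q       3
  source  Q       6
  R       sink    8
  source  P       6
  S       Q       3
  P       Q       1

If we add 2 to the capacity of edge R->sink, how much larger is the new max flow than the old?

2

Original max flow = 8.
After raising cap(R->sink), augmenting paths through that edge carry 2 more units.
New max flow = 10. Increase = 2.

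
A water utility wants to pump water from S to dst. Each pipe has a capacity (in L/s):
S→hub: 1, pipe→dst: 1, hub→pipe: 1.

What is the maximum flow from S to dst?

Augment S→hub→pipe→dst: bottleneck 1. Total 1.
No augmenting path remains in the residual graph.

1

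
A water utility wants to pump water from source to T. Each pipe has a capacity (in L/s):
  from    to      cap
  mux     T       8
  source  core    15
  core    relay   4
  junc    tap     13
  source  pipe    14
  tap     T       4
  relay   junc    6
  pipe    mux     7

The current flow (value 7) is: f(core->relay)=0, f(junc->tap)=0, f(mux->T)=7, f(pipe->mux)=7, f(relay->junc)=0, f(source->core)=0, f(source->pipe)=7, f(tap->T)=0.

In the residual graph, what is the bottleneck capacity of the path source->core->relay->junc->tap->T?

4

Residual capacities along the path: source->core: 15, core->relay: 4, relay->junc: 6, junc->tap: 13, tap->T: 4.
Minimum is 4.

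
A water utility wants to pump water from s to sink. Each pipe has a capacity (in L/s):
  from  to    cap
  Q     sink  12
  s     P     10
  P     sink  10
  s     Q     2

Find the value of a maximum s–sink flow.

Augment s->P->sink: bottleneck 10. Total 10.
Augment s->Q->sink: bottleneck 2. Total 12.
No augmenting path remains in the residual graph.

12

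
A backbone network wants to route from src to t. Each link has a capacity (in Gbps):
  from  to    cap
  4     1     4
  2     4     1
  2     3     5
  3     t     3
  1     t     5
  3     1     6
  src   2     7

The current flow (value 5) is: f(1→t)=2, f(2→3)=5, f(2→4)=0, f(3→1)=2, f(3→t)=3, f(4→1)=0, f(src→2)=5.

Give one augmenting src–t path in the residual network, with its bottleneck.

Residual along src→2→4→1→t: src→2: 2, 2→4: 1, 4→1: 4, 1→t: 3.
Bottleneck = min = 1.

src→2→4→1→t, bottleneck 1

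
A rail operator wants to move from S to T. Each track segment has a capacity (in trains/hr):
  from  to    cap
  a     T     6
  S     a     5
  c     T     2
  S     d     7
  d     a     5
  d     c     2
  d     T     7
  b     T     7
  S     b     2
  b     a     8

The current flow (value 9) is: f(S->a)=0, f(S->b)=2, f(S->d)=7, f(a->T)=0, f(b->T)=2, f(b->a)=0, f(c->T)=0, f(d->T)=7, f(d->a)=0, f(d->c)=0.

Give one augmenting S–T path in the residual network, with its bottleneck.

Residual along S->a->T: S->a: 5, a->T: 6.
Bottleneck = min = 5.

S->a->T, bottleneck 5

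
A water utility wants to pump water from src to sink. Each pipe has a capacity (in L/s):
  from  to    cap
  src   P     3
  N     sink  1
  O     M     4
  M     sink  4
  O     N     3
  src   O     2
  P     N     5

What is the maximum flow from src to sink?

3

Augment src->P->N->sink: bottleneck 1. Total 1.
Augment src->O->M->sink: bottleneck 2. Total 3.
No augmenting path remains in the residual graph.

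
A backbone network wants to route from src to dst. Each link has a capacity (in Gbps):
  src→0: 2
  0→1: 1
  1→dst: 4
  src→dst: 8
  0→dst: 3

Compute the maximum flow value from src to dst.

10

Augment src→dst: bottleneck 8. Total 8.
Augment src→0→dst: bottleneck 2. Total 10.
No augmenting path remains in the residual graph.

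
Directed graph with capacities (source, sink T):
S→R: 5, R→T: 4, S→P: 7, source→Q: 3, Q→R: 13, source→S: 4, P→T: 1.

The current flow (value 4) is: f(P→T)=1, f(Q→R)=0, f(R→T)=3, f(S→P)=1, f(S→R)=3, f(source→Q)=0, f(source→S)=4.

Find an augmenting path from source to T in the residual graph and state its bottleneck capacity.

source→Q→R→T, bottleneck 1

Residual along source→Q→R→T: source→Q: 3, Q→R: 13, R→T: 1.
Bottleneck = min = 1.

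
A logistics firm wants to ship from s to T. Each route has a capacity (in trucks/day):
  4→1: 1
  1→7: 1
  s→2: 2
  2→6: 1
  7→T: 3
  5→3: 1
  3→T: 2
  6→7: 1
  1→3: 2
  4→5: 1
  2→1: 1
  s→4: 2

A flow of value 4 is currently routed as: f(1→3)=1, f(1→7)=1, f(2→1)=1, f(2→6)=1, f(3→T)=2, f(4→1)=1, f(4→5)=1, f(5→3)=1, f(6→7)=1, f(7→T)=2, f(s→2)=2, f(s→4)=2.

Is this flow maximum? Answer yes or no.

Residual reachable from s: {s}; T is not reachable.
Saturated cut: s→2, s→4 with total capacity 4 = current flow value. Flow is maximum.

Yes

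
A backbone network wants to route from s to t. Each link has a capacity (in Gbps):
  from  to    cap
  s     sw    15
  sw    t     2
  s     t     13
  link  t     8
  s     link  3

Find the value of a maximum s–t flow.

18

Augment s->t: bottleneck 13. Total 13.
Augment s->sw->t: bottleneck 2. Total 15.
Augment s->link->t: bottleneck 3. Total 18.
No augmenting path remains in the residual graph.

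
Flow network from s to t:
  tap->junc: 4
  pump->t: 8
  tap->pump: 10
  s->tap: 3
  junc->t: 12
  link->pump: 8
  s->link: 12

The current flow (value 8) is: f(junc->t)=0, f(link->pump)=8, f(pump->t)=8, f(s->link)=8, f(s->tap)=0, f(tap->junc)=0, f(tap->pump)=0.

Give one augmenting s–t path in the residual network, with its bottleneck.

s->tap->junc->t, bottleneck 3

Residual along s->tap->junc->t: s->tap: 3, tap->junc: 4, junc->t: 12.
Bottleneck = min = 3.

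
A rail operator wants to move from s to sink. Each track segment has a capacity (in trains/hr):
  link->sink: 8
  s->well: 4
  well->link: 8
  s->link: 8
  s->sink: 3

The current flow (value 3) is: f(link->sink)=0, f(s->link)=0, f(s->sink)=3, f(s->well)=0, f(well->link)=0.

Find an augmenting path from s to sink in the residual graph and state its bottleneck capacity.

Residual along s->link->sink: s->link: 8, link->sink: 8.
Bottleneck = min = 8.

s->link->sink, bottleneck 8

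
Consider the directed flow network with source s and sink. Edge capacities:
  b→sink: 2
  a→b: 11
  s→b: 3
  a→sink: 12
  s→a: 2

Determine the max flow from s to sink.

4

Augment s→a→sink: bottleneck 2. Total 2.
Augment s→b→sink: bottleneck 2. Total 4.
No augmenting path remains in the residual graph.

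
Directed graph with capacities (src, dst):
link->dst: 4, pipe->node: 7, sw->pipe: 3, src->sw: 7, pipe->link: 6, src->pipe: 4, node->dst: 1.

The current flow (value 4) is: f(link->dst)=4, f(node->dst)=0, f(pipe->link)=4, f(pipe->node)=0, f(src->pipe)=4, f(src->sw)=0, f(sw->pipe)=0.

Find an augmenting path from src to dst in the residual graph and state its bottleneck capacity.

src->sw->pipe->node->dst, bottleneck 1

Residual along src->sw->pipe->node->dst: src->sw: 7, sw->pipe: 3, pipe->node: 7, node->dst: 1.
Bottleneck = min = 1.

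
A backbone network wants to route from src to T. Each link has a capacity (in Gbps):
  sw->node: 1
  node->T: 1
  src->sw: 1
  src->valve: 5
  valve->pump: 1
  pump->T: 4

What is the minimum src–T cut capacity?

2

Max flow = 2 (via 2 augmenting paths).
In the residual at optimum, the set reachable from src is {src, valve}.
Cut edges: valve->pump (cap 1), src->sw (cap 1). Sum = 2.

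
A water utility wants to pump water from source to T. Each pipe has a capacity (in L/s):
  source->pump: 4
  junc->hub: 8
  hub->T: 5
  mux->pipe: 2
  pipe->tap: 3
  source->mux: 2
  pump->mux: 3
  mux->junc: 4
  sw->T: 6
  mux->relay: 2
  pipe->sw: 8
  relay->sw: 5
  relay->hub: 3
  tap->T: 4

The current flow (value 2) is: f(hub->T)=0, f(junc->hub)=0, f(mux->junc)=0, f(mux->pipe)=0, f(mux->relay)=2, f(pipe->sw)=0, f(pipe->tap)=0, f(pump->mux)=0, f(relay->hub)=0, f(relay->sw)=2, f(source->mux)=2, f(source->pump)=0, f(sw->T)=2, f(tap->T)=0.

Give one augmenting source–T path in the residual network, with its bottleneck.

source->pump->mux->junc->hub->T, bottleneck 3

Residual along source->pump->mux->junc->hub->T: source->pump: 4, pump->mux: 3, mux->junc: 4, junc->hub: 8, hub->T: 5.
Bottleneck = min = 3.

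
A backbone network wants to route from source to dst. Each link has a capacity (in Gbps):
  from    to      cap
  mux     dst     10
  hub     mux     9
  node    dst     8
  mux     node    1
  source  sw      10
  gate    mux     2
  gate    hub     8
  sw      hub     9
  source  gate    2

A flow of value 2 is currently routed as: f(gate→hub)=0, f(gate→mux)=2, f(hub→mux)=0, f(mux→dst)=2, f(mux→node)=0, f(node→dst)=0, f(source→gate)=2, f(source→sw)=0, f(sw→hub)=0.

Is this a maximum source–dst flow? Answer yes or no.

No

Residual path source→sw→hub→mux→dst has bottleneck 8 > 0.
Pushing 8 along it raises the flow to 10, so the given flow is not maximum.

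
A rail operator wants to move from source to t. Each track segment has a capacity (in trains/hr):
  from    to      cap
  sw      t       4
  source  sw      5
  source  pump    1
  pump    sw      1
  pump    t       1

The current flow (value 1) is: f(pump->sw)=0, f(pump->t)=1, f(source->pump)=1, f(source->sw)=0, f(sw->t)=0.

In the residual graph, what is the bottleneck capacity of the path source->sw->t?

4

Residual capacities along the path: source->sw: 5, sw->t: 4.
Minimum is 4.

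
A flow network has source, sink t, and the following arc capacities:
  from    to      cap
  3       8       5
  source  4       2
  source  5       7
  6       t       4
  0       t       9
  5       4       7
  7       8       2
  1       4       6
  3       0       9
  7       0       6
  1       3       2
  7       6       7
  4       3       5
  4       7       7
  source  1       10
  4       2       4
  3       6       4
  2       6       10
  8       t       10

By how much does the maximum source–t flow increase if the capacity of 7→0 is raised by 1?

Original max flow = 17.
Edge 7→0 does not cross the min cut (source side {1, source}), so extra capacity there cannot help.
New max flow = 17. Increase = 0.

0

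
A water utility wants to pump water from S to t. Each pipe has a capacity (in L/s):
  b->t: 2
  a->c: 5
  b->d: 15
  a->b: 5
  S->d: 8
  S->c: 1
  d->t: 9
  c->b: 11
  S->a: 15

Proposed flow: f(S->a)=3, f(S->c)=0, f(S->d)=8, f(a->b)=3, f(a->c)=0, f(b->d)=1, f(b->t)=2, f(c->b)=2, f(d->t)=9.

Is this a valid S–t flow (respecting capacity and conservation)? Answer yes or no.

Conservation fails at c: inflow 0 ≠ outflow 2.

No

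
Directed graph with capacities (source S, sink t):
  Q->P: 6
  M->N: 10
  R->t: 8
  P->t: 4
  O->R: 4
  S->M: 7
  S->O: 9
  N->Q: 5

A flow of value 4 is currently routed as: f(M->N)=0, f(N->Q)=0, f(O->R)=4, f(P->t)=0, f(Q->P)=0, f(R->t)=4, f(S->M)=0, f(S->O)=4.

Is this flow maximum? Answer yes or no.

No

Residual path S->M->N->Q->P->t has bottleneck 4 > 0.
Pushing 4 along it raises the flow to 8, so the given flow is not maximum.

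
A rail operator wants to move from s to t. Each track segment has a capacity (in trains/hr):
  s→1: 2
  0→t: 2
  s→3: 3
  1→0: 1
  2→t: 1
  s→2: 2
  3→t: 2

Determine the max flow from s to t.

4

Augment s→3→t: bottleneck 2. Total 2.
Augment s→2→t: bottleneck 1. Total 3.
Augment s→1→0→t: bottleneck 1. Total 4.
No augmenting path remains in the residual graph.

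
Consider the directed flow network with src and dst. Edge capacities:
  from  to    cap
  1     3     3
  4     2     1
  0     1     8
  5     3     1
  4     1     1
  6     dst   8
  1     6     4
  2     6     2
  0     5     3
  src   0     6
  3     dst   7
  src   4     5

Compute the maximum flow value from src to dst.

8

Augment src→0→5→3→dst: bottleneck 1. Total 1.
Augment src→0→1→3→dst: bottleneck 3. Total 4.
Augment src→0→1→6→dst: bottleneck 2. Total 6.
Augment src→4→1→6→dst: bottleneck 1. Total 7.
Augment src→4→2→6→dst: bottleneck 1. Total 8.
No augmenting path remains in the residual graph.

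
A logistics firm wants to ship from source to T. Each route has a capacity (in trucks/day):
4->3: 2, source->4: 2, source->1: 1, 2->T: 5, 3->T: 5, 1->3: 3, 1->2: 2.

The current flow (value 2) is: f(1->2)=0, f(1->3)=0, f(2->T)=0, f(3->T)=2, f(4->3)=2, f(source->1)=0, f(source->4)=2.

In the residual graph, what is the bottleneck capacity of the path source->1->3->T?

Residual capacities along the path: source->1: 1, 1->3: 3, 3->T: 3.
Minimum is 1.

1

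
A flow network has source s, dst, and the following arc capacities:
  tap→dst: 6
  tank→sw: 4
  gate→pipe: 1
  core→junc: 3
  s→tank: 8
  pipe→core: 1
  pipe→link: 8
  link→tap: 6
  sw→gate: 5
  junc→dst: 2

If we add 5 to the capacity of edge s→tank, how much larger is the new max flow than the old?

Original max flow = 1.
Edge s→tank does not cross the min cut (source side {gate, s, sw, tank}), so extra capacity there cannot help.
New max flow = 1. Increase = 0.

0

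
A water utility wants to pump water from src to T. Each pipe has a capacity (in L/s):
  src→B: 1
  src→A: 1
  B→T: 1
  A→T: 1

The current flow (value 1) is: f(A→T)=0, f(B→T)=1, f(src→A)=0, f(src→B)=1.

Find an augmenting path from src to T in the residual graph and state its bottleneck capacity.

src→A→T, bottleneck 1

Residual along src→A→T: src→A: 1, A→T: 1.
Bottleneck = min = 1.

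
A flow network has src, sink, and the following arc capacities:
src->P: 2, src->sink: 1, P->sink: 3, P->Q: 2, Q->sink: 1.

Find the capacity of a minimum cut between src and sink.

3

Max flow = 3 (via 2 augmenting paths).
In the residual at optimum, the set reachable from src is {src}.
Cut edges: src->P (cap 2), src->sink (cap 1). Sum = 3.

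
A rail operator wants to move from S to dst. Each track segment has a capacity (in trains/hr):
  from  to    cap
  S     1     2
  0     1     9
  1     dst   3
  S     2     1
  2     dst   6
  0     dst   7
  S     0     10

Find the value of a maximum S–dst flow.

11

Augment S->2->dst: bottleneck 1. Total 1.
Augment S->0->dst: bottleneck 7. Total 8.
Augment S->1->dst: bottleneck 2. Total 10.
Augment S->0->1->dst: bottleneck 1. Total 11.
No augmenting path remains in the residual graph.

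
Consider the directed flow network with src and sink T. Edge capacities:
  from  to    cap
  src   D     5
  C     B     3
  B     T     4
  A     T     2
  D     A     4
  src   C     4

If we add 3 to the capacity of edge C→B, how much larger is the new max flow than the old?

1

Original max flow = 5.
After raising cap(C→B), augmenting paths through that edge carry 1 more unit.
New max flow = 6. Increase = 1.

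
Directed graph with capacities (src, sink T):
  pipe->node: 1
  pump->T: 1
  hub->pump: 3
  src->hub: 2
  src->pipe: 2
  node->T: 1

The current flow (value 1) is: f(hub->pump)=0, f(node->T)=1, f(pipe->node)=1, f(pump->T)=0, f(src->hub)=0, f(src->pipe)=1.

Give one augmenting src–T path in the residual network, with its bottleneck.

src->hub->pump->T, bottleneck 1

Residual along src->hub->pump->T: src->hub: 2, hub->pump: 3, pump->T: 1.
Bottleneck = min = 1.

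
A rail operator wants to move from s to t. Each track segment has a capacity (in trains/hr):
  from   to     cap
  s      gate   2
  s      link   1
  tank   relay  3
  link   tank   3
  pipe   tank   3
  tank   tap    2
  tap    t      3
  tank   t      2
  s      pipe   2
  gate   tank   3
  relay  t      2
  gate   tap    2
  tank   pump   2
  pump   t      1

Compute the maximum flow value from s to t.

5

Augment s->gate->tank->t: bottleneck 2. Total 2.
Augment s->pipe->tank->tap->t: bottleneck 2. Total 4.
Augment s->link->tank->relay->t: bottleneck 1. Total 5.
No augmenting path remains in the residual graph.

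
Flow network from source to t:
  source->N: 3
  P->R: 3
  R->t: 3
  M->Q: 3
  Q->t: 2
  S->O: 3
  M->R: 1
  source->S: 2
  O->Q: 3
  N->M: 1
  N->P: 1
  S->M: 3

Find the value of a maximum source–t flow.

Augment source->N->P->R->t: bottleneck 1. Total 1.
Augment source->N->M->R->t: bottleneck 1. Total 2.
Augment source->S->M->Q->t: bottleneck 2. Total 4.
No augmenting path remains in the residual graph.

4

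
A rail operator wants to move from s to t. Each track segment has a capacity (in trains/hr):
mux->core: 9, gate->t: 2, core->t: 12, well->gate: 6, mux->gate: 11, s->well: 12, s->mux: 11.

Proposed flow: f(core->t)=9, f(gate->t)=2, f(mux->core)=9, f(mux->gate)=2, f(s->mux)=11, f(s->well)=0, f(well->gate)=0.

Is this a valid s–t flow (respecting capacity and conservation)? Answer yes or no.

Yes

Every edge has 0 ≤ f(e) ≤ cap(e).
At each intermediate node, inflow equals outflow.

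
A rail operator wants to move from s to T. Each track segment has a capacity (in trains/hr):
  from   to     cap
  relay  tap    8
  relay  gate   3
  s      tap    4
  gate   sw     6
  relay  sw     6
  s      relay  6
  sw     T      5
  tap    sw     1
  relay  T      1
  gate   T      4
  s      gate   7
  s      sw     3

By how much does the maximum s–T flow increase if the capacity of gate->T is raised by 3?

3

Original max flow = 10.
After raising cap(gate->T), augmenting paths through that edge carry 3 more units.
New max flow = 13. Increase = 3.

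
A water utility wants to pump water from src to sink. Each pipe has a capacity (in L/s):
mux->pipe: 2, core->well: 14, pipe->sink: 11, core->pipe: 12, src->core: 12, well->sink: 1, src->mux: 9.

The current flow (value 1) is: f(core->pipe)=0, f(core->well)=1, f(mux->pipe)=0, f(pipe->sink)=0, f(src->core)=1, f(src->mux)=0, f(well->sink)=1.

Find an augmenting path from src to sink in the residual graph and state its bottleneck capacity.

src->core->pipe->sink, bottleneck 11

Residual along src->core->pipe->sink: src->core: 11, core->pipe: 12, pipe->sink: 11.
Bottleneck = min = 11.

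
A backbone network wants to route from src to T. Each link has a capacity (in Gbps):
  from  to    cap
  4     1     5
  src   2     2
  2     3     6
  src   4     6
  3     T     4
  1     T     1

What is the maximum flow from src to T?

Augment src->4->1->T: bottleneck 1. Total 1.
Augment src->2->3->T: bottleneck 2. Total 3.
No augmenting path remains in the residual graph.

3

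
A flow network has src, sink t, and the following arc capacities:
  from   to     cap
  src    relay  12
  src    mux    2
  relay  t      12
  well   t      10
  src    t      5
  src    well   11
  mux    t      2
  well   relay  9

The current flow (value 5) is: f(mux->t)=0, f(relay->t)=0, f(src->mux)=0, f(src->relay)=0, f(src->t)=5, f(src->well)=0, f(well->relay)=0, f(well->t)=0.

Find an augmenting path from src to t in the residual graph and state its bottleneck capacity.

Residual along src->mux->t: src->mux: 2, mux->t: 2.
Bottleneck = min = 2.

src->mux->t, bottleneck 2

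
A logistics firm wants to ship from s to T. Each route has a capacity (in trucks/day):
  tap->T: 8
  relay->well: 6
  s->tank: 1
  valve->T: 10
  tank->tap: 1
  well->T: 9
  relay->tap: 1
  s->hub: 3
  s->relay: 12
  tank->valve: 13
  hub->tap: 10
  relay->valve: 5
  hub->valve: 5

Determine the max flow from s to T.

Augment s->relay->well->T: bottleneck 6. Total 6.
Augment s->relay->tap->T: bottleneck 1. Total 7.
Augment s->relay->valve->T: bottleneck 5. Total 12.
Augment s->hub->valve->T: bottleneck 3. Total 15.
Augment s->tank->valve->T: bottleneck 1. Total 16.
No augmenting path remains in the residual graph.

16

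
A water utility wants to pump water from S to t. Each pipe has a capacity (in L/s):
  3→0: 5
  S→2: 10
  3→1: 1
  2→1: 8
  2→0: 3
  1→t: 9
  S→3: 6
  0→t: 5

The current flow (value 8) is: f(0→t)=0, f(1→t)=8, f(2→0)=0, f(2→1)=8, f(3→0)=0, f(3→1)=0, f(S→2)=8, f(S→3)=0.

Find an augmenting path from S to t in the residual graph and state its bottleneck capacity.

S→2→0→t, bottleneck 2

Residual along S→2→0→t: S→2: 2, 2→0: 3, 0→t: 5.
Bottleneck = min = 2.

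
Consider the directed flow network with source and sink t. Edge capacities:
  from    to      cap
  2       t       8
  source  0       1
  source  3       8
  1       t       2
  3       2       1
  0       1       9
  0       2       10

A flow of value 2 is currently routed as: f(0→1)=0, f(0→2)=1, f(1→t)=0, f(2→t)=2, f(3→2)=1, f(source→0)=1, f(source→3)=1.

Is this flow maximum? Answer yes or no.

Yes

Residual reachable from source: {3, source}; t is not reachable.
Saturated cut: source→0, 3→2 with total capacity 2 = current flow value. Flow is maximum.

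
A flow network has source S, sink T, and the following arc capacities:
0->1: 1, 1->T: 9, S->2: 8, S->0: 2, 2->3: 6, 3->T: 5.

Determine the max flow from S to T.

Augment S->2->3->T: bottleneck 5. Total 5.
Augment S->0->1->T: bottleneck 1. Total 6.
No augmenting path remains in the residual graph.

6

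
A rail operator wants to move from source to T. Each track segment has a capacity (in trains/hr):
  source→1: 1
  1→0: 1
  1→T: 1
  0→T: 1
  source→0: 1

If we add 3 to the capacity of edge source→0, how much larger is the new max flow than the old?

0

Original max flow = 2.
Even with extra capacity on source→0, another cut of capacity 2 remains binding.
New max flow = 2. Increase = 0.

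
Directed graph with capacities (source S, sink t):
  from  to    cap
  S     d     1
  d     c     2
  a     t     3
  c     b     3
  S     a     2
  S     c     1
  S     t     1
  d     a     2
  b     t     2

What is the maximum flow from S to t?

5

Augment S→t: bottleneck 1. Total 1.
Augment S→a→t: bottleneck 2. Total 3.
Augment S→d→a→t: bottleneck 1. Total 4.
Augment S→c→b→t: bottleneck 1. Total 5.
No augmenting path remains in the residual graph.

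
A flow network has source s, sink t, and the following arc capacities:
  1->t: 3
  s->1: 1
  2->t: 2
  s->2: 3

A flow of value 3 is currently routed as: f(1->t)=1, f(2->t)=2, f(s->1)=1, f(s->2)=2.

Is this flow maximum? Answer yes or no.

Residual reachable from s: {2, s}; t is not reachable.
Saturated cut: s->1, 2->t with total capacity 3 = current flow value. Flow is maximum.

Yes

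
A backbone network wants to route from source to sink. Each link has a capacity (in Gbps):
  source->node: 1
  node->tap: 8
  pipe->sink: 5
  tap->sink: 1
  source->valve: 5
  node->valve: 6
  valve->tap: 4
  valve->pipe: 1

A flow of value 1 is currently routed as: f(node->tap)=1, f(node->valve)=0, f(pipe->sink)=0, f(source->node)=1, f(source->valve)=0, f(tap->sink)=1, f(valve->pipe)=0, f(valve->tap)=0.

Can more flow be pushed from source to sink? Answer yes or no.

Residual path source->valve->pipe->sink has bottleneck 1 > 0.
Pushing 1 along it raises the flow to 2, so the given flow is not maximum.

Yes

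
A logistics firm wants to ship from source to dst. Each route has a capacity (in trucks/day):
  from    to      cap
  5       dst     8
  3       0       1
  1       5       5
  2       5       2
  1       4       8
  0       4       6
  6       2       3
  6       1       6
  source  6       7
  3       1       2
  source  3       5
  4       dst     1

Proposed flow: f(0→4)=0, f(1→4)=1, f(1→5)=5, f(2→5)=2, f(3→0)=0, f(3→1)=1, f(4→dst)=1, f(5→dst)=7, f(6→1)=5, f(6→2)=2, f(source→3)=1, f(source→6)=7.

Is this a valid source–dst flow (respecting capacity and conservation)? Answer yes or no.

Yes

Every edge has 0 ≤ f(e) ≤ cap(e).
At each intermediate node, inflow equals outflow.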